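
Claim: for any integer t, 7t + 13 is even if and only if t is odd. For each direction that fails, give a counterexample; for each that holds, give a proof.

Equivalent; both directions hold.

[⇐] Suppose t is odd; write t = 2j + 1. Then 7t + 13 = 7·(2j + 1) + 13 = 2·7j + 20, which is even.

[⇒] Suppose 7t + 13 is even. Since 7 is odd, 7t and t have the same parity, so 7t + 13 ≡ t + 13 (mod 2). As 13 is odd, 7t + 13 is even exactly when t is odd. Thus t is odd.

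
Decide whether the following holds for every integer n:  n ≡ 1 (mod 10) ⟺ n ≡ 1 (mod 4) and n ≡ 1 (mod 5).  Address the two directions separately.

Only the reverse direction holds.

(⟹) This fails: n = 11 gives 11 ≡ 1 (mod 10) but 11 ≡ 3 (mod 4), so the conjunction on the right does not hold.

(⟸) Conversely, if n ≡ 1 (mod 4) and n ≡ 1 (mod 5), then by the Chinese remainder theorem n ≡ 1 (mod 20). Since 1 ≡ 1 (mod 10) and 10 ∣ 20, we get n ≡ 1 (mod 10).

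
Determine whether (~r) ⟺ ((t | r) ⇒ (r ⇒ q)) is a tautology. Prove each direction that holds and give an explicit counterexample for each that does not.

Converse. This fails. Under t = F, r = T, q = T, the left side is false but the right side is true.

Forward direction. Assume the antecedent. If t is true, the antecedent forces (t = T, r = F, q = F) or (t = T, r = F, q = T), and (t | r) ⇒ (r ⇒ q) holds there. If t is false, the antecedent forces (t = F, r = F, q = F) or (t = F, r = F, q = T), and (t | r) ⇒ (r ⇒ q) holds there. Either way (t | r) ⇒ (r ⇒ q) holds.

Only the forward implication holds.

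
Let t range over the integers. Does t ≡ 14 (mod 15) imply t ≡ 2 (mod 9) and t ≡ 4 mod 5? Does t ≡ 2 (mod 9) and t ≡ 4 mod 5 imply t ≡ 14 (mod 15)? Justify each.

(⇒) fails; (⇐) holds.

(→) This fails: t = 44 gives 44 ≡ 14 (mod 15) but 44 ≡ 8 (mod 9), so the conjunction on the right does not hold.

(←) Conversely, if t ≡ 2 (mod 9) and t ≡ 4 (mod 5), then by the Chinese remainder theorem t ≡ 29 (mod 45). Since 29 ≡ 14 (mod 15) and 15 ∣ 45, we get t ≡ 14 (mod 15).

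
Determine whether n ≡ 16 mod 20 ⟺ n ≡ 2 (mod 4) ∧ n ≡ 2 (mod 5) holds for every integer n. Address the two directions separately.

(⇒) This fails: n = 16 gives 16 ≡ 16 (mod 20) but 16 ≡ 0 (mod 4), so the conjunction on the right does not hold.

(⇐) This fails: n = 2 satisfies both congruences on the right (2 ≡ 2 mod 4 and 2 ≡ 2 mod 5) yet 2 ≡ 2 (mod 20), not 16.

Both directions fail.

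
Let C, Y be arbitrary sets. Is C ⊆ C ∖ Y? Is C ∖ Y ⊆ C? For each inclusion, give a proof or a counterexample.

The sets are not equal: only the reverse inclusion holds.

Reverse inclusion. Let x ∈ C ∖ Y. Then x ∈ C and x ∉ Y, from which x ∈ C.

Forward inclusion. This inclusion fails. Take C = {1}, Y = {1}; then 1 ∈ C but 1 ∉ C ∖ Y.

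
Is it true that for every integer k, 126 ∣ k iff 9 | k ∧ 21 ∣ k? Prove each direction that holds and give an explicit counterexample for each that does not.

Only the forward direction holds.

(→) If 126 ∣ k, write k = 126q. Since 126 = 14·9, k = 9·(14q), so 9 ∣ k; and since 126 = 6·21, k = 21·(6q), so 21 ∣ k.

(←) This fails: take k = 63. Both 9 ∣ 63 and 21 ∣ 63, yet 63 is not a multiple of 126 (since 63 = 0·126 + 63), so 126 ∤ 63.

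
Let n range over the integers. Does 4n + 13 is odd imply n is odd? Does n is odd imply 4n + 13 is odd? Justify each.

Only the converse holds.

[⇒] This fails: take n = 6. Then 4n + 13 = 37, which is odd, yet n = 6 is even, not odd.

[⇐] Suppose n is odd. Since 4 is even, 4n is even for every n, so 4n + 13 has the same parity as 13, which is odd. Hence 4n + 13 is odd.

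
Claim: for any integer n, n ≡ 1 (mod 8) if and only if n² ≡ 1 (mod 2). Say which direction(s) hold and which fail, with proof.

The forward direction holds; the converse fails.

(⟹) Suppose n ≡ 1 (mod 8). Then n² ≡ 1² = 1 (mod 8), and since 2 ∣ 8, also n² ≡ 1 (mod 2).

(⟸) This fails: take n = 3. Then 3² = 9 ≡ 1 (mod 2), yet 3 ≡ 3 (mod 8), not 1.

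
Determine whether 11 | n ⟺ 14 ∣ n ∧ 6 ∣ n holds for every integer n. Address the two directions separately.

(⇒) This fails: take n = 11. Certainly 11 ∣ 11, but 14 ∤ 11.

(⇐) This fails: take n = 42. Both 14 ∣ 42 and 6 ∣ 42, yet 42 is not a multiple of 11 (since 42 = 3·11 + 9), so 11 ∤ 42.

(⇒) fails and (⇐) fails.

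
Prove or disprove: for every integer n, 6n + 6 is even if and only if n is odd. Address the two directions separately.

(⟹) This fails: take n = 4. Then 6n + 6 = 30, which is even, yet n = 4 is even, not odd.

(⟸) Suppose n is odd. Since 6 is even, 6n is even for every n, so 6n + 6 has the same parity as 6, which is even. Hence 6n + 6 is even.

Only the reverse direction holds.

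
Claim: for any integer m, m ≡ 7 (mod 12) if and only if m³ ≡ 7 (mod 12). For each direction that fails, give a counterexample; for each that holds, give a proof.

Equivalent; both directions hold.

[⇒] Suppose m ≡ 7 (mod 12). Write m = 12j + 7. Then (12j + 7)³ = 1728j³ + 3024j² + 1764j + 343 = 12(144j³ + 252j² + 147j + 28) + 7, so m³ ≡ 7 (mod 12).

[⇐] For the converse, argue contrapositively. If m ≢ 7 (mod 12), then m is congruent to one of 0, 1, 2, 3, 4, 5, 6, 8, 9, 10, 11 modulo 12, and these give m³ ≡ 0, 1, 8, 3, 4, 5, 0, 8, 9, 4, 11 respectively — never 7.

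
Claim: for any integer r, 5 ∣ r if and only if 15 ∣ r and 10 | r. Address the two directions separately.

(⇒) This fails: take r = 5. Certainly 5 ∣ 5, but 15 ∤ 5.

(⇐) Suppose 15 ∣ r and 10 ∣ r. Any common multiple of 15 and 10 is a multiple of their lcm; here lcm(15, 10) = 15·10/gcd(15, 10) = 150/5 = 30, so 30 ∣ r. Since 5 ∣ 30, it follows that 5 ∣ r.

Not equivalent: only (⇐) holds.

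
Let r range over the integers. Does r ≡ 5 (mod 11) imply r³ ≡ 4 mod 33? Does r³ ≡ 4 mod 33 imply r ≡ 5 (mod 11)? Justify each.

(⇒) This fails: take r = 5. Then 5 ≡ 5 (mod 11), but 5³ = 125 ≡ 26 (mod 33), not 4.

(⇐) Conversely, the residues r modulo 33 with r³ ≡ 4 (mod 33) are exactly {16}, and each is ≡ 5 (mod 11).

Not equivalent: only (⇐) holds.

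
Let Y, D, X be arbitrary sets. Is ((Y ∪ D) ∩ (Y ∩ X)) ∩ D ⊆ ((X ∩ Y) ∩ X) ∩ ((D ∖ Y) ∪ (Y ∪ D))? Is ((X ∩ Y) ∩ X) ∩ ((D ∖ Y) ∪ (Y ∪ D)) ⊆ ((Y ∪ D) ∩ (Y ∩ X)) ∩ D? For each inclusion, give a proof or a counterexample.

Forward inclusion. Let x ∈ ((Y ∪ D) ∩ (Y ∩ X)) ∩ D. Then x ∈ Y ∩ D ∩ X, from which x ∈ ((X ∩ Y) ∩ X) ∩ ((D ∖ Y) ∪ (Y ∪ D)).

Reverse inclusion. This inclusion fails. Take Y = {1}, D = ∅, X = {1}; then 1 ∈ ((X ∩ Y) ∩ X) ∩ ((D ∖ Y) ∪ (Y ∪ D)) but 1 ∉ ((Y ∪ D) ∩ (Y ∩ X)) ∩ D.

The sets are not equal: only the forward inclusion holds.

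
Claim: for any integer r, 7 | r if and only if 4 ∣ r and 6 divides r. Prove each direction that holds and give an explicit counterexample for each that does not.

Neither direction holds.

Forward direction. This fails: take r = 7. Certainly 7 ∣ 7, but 4 ∤ 7.

Converse. This fails: take r = 12. Both 4 ∣ 12 and 6 ∣ 12, yet 12 is not a multiple of 7 (since 12 = 1·7 + 5), so 7 ∤ 12.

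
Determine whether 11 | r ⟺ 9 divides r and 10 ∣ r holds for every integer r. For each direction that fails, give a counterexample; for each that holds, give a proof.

(⇒) This fails: take r = 11. Certainly 11 ∣ 11, but 9 ∤ 11.

(⇐) This fails: take r = 90. Both 9 ∣ 90 and 10 ∣ 90, yet 90 is not a multiple of 11 (since 90 = 8·11 + 2), so 11 ∤ 90.

Neither direction holds.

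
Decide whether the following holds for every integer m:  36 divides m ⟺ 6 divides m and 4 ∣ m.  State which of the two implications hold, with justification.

Not equivalent: only (⇒) holds.

Forward direction. If 36 ∣ m, write m = 36q. Since 36 = 6·6, m = 6·(6q), so 6 ∣ m; and since 36 = 9·4, m = 4·(9q), so 4 ∣ m.

Converse. This fails: take m = 12. Both 6 ∣ 12 and 4 ∣ 12, yet 12 is not a multiple of 36 (since 12 = 0·36 + 12), so 36 ∤ 12.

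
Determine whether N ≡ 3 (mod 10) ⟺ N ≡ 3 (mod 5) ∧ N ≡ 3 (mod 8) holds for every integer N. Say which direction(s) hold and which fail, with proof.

(⟹) This fails: N = 33 gives 33 ≡ 3 (mod 10) but 33 ≡ 1 (mod 8), so the conjunction on the right does not hold.

(⟸) Conversely, if N ≡ 3 (mod 5) and N ≡ 3 (mod 8), then by the Chinese remainder theorem N ≡ 3 (mod 40). Since 3 ≡ 3 (mod 10) and 10 ∣ 40, we get N ≡ 3 (mod 10).

Only the converse holds.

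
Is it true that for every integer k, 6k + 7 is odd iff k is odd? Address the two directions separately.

The forward direction fails; the converse holds.

(⇐) Suppose k is odd. Since 6 is even, 6k is even for every k, so 6k + 7 has the same parity as 7, which is odd. Hence 6k + 7 is odd.

(⇒) This fails: take k = 2. Then 6k + 7 = 19, which is odd, yet k = 2 is even, not odd.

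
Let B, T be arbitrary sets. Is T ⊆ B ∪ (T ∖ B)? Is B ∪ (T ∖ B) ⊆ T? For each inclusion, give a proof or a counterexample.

Only the forward inclusion holds.

Forward inclusion. Let x ∈ T. Then either x ∈ T and x ∉ B; or x ∈ B ∩ T. In each case x ∈ B ∪ (T ∖ B), so T ⊆ B ∪ (T ∖ B).

Reverse inclusion. This inclusion fails. Take B = {1}, T = ∅; then 1 ∈ B ∪ (T ∖ B) but 1 ∉ T.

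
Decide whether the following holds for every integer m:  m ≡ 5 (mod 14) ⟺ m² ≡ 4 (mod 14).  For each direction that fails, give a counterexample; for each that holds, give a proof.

(⇒) fails and (⇐) fails.

[⇒] This fails: take m = 5. Then 5 ≡ 5 (mod 14), but 5² = 25 ≡ 11 (mod 14), not 4.

[⇐] This fails: take m = 2. Then 2² = 4 ≡ 4 (mod 14), yet 2 ≡ 2 (mod 14), not 5.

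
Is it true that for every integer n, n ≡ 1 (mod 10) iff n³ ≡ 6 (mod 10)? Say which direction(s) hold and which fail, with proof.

(→) This fails: take n = 1. Then 1 ≡ 1 (mod 10), but 1³ = 1 ≡ 1 (mod 10), not 6.

(←) This fails: take n = 6. Then 6³ = 216 ≡ 6 (mod 10), yet 6 ≡ 6 (mod 10), not 1.

Neither implication holds.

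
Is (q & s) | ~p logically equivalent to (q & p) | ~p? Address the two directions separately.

(→) Assume the antecedent. If q is true, (q & p) | ~p reduces to true regardless of the other variables. If q is false, the antecedent forces (q = F, p = F, s = F) or (q = F, p = F, s = T), and (q & p) | ~p holds there. Either way (q & p) | ~p holds.

(←) This fails. Under q = T, p = T, s = F, the left side is false but the right side is true.

(⇒) holds; (⇐) fails.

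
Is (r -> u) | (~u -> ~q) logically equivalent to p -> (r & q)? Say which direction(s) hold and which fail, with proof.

Neither implication holds.

(⟹) This fails. Under r = F, p = T, q = F, u = F, the left side is true but the right side is false.

(⟸) This fails. Under r = T, p = F, q = T, u = F, the left side is false but the right side is true.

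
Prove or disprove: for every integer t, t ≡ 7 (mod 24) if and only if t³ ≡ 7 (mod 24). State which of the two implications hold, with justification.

(⇐) Suppose t³ ≡ 7 (mod 24). The only residue r in {0, …, 23} with r³ ≡ 7 (mod 24) is r = 7, so t ≡ 7 (mod 24).

(⇒) Suppose t ≡ 7 (mod 24). Write t = 24j + 7. Then (24j + 7)³ = 13824j³ + 12096j² + 3528j + 343 = 24(576j³ + 504j² + 147j + 14) + 7, so t³ ≡ 7 (mod 24).

Both directions hold; the statement is true.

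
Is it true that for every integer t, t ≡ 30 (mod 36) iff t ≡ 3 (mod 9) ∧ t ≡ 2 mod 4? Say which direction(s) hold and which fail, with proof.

(⇐) If t ≡ 3 (mod 9) and t ≡ 2 (mod 4), then by the Chinese remainder theorem t ≡ 30 (mod 36). This is exactly t ≡ 30 (mod 36).

(⇒) Suppose t ≡ 30 (mod 36); write t = 36j + 30. Since 9 ∣ 36, reducing mod 9 gives t ≡ 30 ≡ 3 (mod 9); since 4 ∣ 36, reducing mod 4 gives t ≡ 30 ≡ 2 (mod 4).

Both directions hold.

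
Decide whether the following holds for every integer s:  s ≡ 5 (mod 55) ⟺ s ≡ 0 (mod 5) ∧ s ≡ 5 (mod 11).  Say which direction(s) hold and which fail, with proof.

The biconditional holds.

(→) Suppose s ≡ 5 (mod 55); write s = 55j + 5. Since 5 ∣ 55, reducing mod 5 gives s ≡ 5 ≡ 0 (mod 5); since 11 ∣ 55, reducing mod 11 gives s ≡ 5 (mod 11).

(←) Conversely, if s ≡ 0 (mod 5) and s ≡ 5 (mod 11), then by the Chinese remainder theorem s ≡ 5 (mod 55). This is exactly s ≡ 5 (mod 55).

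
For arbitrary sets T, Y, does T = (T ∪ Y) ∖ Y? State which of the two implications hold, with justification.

Only the reverse inclusion holds.

(⟸) Let x ∈ (T ∪ Y) ∖ Y. Then x ∈ T and x ∉ Y, from which x ∈ T.

(⟹) This inclusion fails. Take T = {1}, Y = {1}; then 1 ∈ T but 1 ∉ (T ∪ Y) ∖ Y.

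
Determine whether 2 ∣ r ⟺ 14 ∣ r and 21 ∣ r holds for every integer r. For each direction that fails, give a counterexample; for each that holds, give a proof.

(→) This fails: take r = 2. Certainly 2 ∣ 2, but 14 ∤ 2.

(←) Suppose 14 ∣ r and 21 ∣ r. Any common multiple of 14 and 21 is a multiple of their lcm; here lcm(14, 21) = 14·21/gcd(14, 21) = 294/7 = 42, so 42 ∣ r. Since 2 ∣ 42, it follows that 2 ∣ r.

Only the converse holds.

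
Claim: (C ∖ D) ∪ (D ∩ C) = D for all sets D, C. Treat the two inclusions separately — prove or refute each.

(⊆) fails and (⊇) fails.

(⟹) This inclusion fails. Take D = ∅, C = {1}; then 1 ∈ (C ∖ D) ∪ (D ∩ C) but 1 ∉ D.

(⟸) This inclusion fails. Take D = {1}, C = ∅; then 1 ∈ D but 1 ∉ (C ∖ D) ∪ (D ∩ C).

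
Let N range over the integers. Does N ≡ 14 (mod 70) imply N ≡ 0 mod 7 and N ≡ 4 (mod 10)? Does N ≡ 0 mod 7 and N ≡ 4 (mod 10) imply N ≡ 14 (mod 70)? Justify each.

(⟹) Suppose N ≡ 14 (mod 70); write N = 70j + 14. Since 7 ∣ 70, reducing mod 7 gives N ≡ 14 ≡ 0 (mod 7); since 10 ∣ 70, reducing mod 10 gives N ≡ 14 ≡ 4 (mod 10).

(⟸) Conversely, if N ≡ 0 (mod 7) and N ≡ 4 (mod 10), then by the Chinese remainder theorem N ≡ 14 (mod 70). This is exactly N ≡ 14 (mod 70).

The biconditional holds.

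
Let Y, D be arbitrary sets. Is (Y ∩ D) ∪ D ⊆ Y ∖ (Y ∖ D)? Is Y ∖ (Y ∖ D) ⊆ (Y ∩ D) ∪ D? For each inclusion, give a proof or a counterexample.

Forward inclusion. This inclusion fails. Take Y = ∅, D = {1}; then 1 ∈ (Y ∩ D) ∪ D but 1 ∉ Y ∖ (Y ∖ D).

Reverse inclusion. Let x ∈ Y ∖ (Y ∖ D). Then x ∈ Y ∩ D, from which x ∈ (Y ∩ D) ∪ D.

The sets are not equal: only the reverse inclusion holds.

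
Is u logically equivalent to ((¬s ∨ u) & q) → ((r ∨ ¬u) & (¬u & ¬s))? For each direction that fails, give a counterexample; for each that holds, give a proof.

(→) This fails. Under r = F, s = F, q = T, u = T, the left side is true but the right side is false.

(←) This fails. Under r = F, s = F, q = F, u = F, the left side is false but the right side is true.

(⇒) fails and (⇐) fails.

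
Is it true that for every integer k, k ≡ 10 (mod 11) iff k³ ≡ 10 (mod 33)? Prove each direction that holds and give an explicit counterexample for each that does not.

(⇒) This fails: take k = 21. Then 21 ≡ 10 (mod 11), but 21³ = 9261 ≡ 21 (mod 33), not 10.

(⇐) Conversely, the residues r modulo 33 with r³ ≡ 10 (mod 33) are exactly {10}, and each is ≡ 10 (mod 11).

Only the converse holds.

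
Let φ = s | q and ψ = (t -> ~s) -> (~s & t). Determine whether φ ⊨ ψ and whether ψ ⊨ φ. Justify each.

Neither implication holds.

(⟹) This fails. Under q = T, s = F, t = F, the left side is true but the right side is false.

(⟸) This fails. Under q = F, s = F, t = T, the left side is false but the right side is true.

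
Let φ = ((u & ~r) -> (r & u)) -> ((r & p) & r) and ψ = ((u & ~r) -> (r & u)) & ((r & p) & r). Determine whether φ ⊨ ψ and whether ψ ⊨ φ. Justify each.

Only the reverse direction holds.

[⇒] This fails. Under r = F, u = T, p = F, the left side is true but the right side is false.

[⇐] Assume the antecedent. If r is true, the antecedent forces (r = T, u = F, p = T) or (r = T, u = T, p = T), and the consequent holds there. If r is false, the antecedent cannot hold. Either way the consequent holds.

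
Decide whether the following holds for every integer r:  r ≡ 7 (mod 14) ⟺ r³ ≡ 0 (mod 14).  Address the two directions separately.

(⟹) This fails: take r = 7. Then 7 ≡ 7 (mod 14), but 7³ = 343 ≡ 7 (mod 14), not 0.

(⟸) This fails: take r = 0. Then 0³ = 0 ≡ 0 (mod 14), yet 0 ≡ 0 (mod 14), not 7.

Both directions fail.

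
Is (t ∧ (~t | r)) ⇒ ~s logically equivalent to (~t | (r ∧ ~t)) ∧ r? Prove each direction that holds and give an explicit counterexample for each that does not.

Converse. Assume the antecedent. If t is true, the antecedent cannot hold. If t is false, (t ∧ (~t | r)) ⇒ ~s reduces to true regardless of the other variables. Either way (t ∧ (~t | r)) ⇒ ~s holds.

Forward direction. This fails. Under t = F, r = F, s = F, the left side is true but the right side is false.

Not equivalent: only (⇐) holds.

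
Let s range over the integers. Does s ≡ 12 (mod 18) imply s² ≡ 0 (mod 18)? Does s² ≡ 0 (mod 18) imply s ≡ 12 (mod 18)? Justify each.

Not equivalent: only (⇒) holds.

Forward direction. Suppose s ≡ 12 (mod 18). Write s = 18j + 12. Then (18j + 12)² = 324j² + 432j + 144 = 18(18j² + 24j + 8) + 0, so s² ≡ 0 (mod 18).

Converse. This fails: take s = 0. Then 0² = 0 ≡ 0 (mod 18), yet 0 ≡ 0 (mod 18), not 12.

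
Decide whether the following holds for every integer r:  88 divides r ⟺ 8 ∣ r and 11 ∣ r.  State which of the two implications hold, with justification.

(⟹) If 88 ∣ r, write r = 88q. Since 88 = 11·8, r = 8·(11q), so 8 ∣ r; and since 88 = 8·11, r = 11·(8q), so 11 ∣ r.

(⟸) Suppose 8 ∣ r and 11 ∣ r. Any common multiple of 8 and 11 is a multiple of their lcm; here gcd(8, 11) = 1, so lcm(8, 11) = 8·11 = 88, so 88 ∣ r.

Both directions hold; the statement is true.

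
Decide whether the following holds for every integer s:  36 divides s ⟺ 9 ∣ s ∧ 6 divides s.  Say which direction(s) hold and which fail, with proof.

Only the forward direction holds.

(⟹) If 36 ∣ s, write s = 36q. Since 36 = 4·9, s = 9·(4q), so 9 ∣ s; and since 36 = 6·6, s = 6·(6q), so 6 ∣ s.

(⟸) This fails: take s = 18. Both 9 ∣ 18 and 6 ∣ 18, yet 18 is not a multiple of 36 (since 18 = 0·36 + 18), so 36 ∤ 18.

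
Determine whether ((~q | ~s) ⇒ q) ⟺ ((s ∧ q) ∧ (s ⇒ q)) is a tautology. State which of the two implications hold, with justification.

[⇒] This fails. Under q = T, s = F, the left side is true but the right side is false.

[⇐] Assume the antecedent. If q is true, (~q | ~s) ⇒ q reduces to true regardless of the other variables. If q is false, the antecedent cannot hold. Either way (~q | ~s) ⇒ q holds.

Only the reverse direction holds.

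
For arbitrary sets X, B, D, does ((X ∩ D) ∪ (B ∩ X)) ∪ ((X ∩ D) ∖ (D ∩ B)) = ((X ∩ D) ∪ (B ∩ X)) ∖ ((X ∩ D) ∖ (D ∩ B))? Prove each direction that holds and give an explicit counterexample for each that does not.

The sets are not equal: only the reverse inclusion holds.

(⊆) This inclusion fails. Take X = {1}, B = ∅, D = {1}; then 1 ∈ ((X ∩ D) ∪ (B ∩ X)) ∪ ((X ∩ D) ∖ (D ∩ B)) but 1 ∉ ((X ∩ D) ∪ (B ∩ X)) ∖ ((X ∩ D) ∖ (D ∩ B)).

(⊇) Let x ∈ ((X ∩ D) ∪ (B ∩ X)) ∖ ((X ∩ D) ∖ (D ∩ B)). Then either x ∈ X ∩ B and x ∉ D; or x ∈ X ∩ B ∩ D. In each case x ∈ ((X ∩ D) ∪ (B ∩ X)) ∪ ((X ∩ D) ∖ (D ∩ B)), so ((X ∩ D) ∪ (B ∩ X)) ∖ ((X ∩ D) ∖ (D ∩ B)) ⊆ ((X ∩ D) ∪ (B ∩ X)) ∪ ((X ∩ D) ∖ (D ∩ B)).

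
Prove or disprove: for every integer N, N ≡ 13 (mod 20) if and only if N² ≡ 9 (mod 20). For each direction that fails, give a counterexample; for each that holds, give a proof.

[⇒] Suppose N ≡ 13 (mod 20). Write N = 20j + 13. Then (20j + 13)² = 400j² + 520j + 169 = 20(20j² + 26j + 8) + 9, so N² ≡ 9 (mod 20).

[⇐] This fails: take N = 3. Then 3² = 9 ≡ 9 (mod 20), yet 3 ≡ 3 (mod 20), not 13.

Not equivalent: only (⇒) holds.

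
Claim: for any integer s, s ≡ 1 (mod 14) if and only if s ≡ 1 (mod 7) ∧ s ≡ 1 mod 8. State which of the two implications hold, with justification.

(⟹) This fails: s = 43 gives 43 ≡ 1 (mod 14) but 43 ≡ 3 (mod 8), so the conjunction on the right does not hold.

(⟸) Conversely, if s ≡ 1 (mod 7) and s ≡ 1 (mod 8), then by the Chinese remainder theorem s ≡ 1 (mod 56). Since 1 ≡ 1 (mod 14) and 14 ∣ 56, we get s ≡ 1 (mod 14).

Only the converse holds.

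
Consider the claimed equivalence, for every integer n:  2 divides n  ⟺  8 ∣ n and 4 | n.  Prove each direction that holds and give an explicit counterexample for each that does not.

Not equivalent: only (⇐) holds.

Forward direction. This fails: take n = 2. Certainly 2 ∣ 2, but 8 ∤ 2.

Converse. Suppose 8 ∣ n and 4 ∣ n. Any common multiple of 8 and 4 is a multiple of their lcm; here lcm(8, 4) = 8·4/gcd(8, 4) = 32/4 = 8, so 8 ∣ n. Since 2 ∣ 8, it follows that 2 ∣ n.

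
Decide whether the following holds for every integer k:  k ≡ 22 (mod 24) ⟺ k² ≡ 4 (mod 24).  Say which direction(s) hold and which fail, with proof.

(⇐) This fails: take k = 2. Then 2² = 4 ≡ 4 (mod 24), yet 2 ≡ 2 (mod 24), not 22.

(⇒) Suppose k ≡ 22 (mod 24). Write k = 24j + 22. Then (24j + 22)² = 576j² + 1056j + 484 = 24(24j² + 44j + 20) + 4, so k² ≡ 4 (mod 24).

Only the forward implication holds.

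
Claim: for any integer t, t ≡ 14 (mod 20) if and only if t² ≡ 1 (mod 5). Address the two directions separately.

(→) Suppose t ≡ 14 (mod 20). Then t² ≡ 14² = 196 (mod 20), and since 5 ∣ 20, also t² ≡ 1 (mod 5).

(←) This fails: take t = 1. Then 1² = 1 ≡ 1 (mod 5), yet 1 ≡ 1 (mod 20), not 14.

Only the forward implication holds.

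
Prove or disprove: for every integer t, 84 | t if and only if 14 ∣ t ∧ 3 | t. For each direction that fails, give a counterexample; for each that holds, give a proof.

(⇒) holds; (⇐) fails.

(⟸) This fails: take t = 42. Both 14 ∣ 42 and 3 ∣ 42, yet 42 is not a multiple of 84 (since 42 = 0·84 + 42), so 84 ∤ 42.

(⟹) If 84 ∣ t, write t = 84q. Since 84 = 6·14, t = 14·(6q), so 14 ∣ t; and since 84 = 28·3, t = 3·(28q), so 3 ∣ t.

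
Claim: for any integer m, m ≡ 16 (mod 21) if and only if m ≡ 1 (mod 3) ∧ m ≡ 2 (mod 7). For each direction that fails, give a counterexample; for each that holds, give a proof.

Both directions hold; the statement is true.

(←) If m ≡ 1 (mod 3) and m ≡ 2 (mod 7), then by the Chinese remainder theorem m ≡ 16 (mod 21). This is exactly m ≡ 16 (mod 21).

(→) Suppose m ≡ 16 (mod 21); write m = 21j + 16. Since 3 ∣ 21, reducing mod 3 gives m ≡ 16 ≡ 1 (mod 3); since 7 ∣ 21, reducing mod 7 gives m ≡ 16 ≡ 2 (mod 7).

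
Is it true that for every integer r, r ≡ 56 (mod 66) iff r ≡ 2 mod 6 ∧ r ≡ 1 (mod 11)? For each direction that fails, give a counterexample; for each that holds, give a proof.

Both implications hold.

(←) If r ≡ 2 (mod 6) and r ≡ 1 (mod 11), then by the Chinese remainder theorem r ≡ 56 (mod 66). This is exactly r ≡ 56 (mod 66).

(→) Suppose r ≡ 56 (mod 66); write r = 66j + 56. Since 6 ∣ 66, reducing mod 6 gives r ≡ 56 ≡ 2 (mod 6); since 11 ∣ 66, reducing mod 11 gives r ≡ 56 ≡ 1 (mod 11).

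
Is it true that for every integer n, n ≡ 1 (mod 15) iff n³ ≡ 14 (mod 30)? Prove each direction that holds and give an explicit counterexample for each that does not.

(→) This fails: take n = 1. Then 1 ≡ 1 (mod 15), but 1³ = 1 ≡ 1 (mod 30), not 14.

(←) This fails: take n = 14. Then 14³ = 2744 ≡ 14 (mod 30), yet 14 ≡ 14 (mod 15), not 1.

Both directions fail.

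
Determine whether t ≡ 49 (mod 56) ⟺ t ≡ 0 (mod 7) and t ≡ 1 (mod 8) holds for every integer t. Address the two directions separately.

Converse. If t ≡ 0 (mod 7) and t ≡ 1 (mod 8), then by the Chinese remainder theorem t ≡ 49 (mod 56). This is exactly t ≡ 49 (mod 56).

Forward direction. Suppose t ≡ 49 (mod 56); write t = 56j + 49. Since 7 ∣ 56, reducing mod 7 gives t ≡ 49 ≡ 0 (mod 7); since 8 ∣ 56, reducing mod 8 gives t ≡ 49 ≡ 1 (mod 8).

Both directions hold.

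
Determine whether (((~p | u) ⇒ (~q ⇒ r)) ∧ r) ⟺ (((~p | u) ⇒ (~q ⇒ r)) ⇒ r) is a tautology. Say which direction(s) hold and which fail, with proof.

(→) Assume the antecedent. If r is true, ((~p | u) ⇒ (~q ⇒ r)) ⇒ r reduces to true regardless of the other variables. If r is false, the antecedent cannot hold. Either way ((~p | u) ⇒ (~q ⇒ r)) ⇒ r holds.

(←) This fails. Under u = F, q = F, r = F, p = F, the left side is false but the right side is true.

Not equivalent: only (⇒) holds.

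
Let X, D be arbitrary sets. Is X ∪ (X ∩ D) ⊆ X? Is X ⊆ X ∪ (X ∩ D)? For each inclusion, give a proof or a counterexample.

Both inclusions hold.

(⟹) Let x ∈ X ∪ (X ∩ D). Then either x ∈ X and x ∉ D; or x ∈ X ∩ D. In each case x ∈ X, so X ∪ (X ∩ D) ⊆ X.

(⟸) Let x ∈ X. Then either x ∈ X and x ∉ D; or x ∈ X ∩ D. In each case x ∈ X ∪ (X ∩ D), so X ⊆ X ∪ (X ∩ D).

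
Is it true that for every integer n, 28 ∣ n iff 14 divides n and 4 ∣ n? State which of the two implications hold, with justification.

Both directions hold.

Forward direction. If 28 ∣ n, write n = 28q. Since 28 = 2·14, n = 14·(2q), so 14 ∣ n; and since 28 = 7·4, n = 4·(7q), so 4 ∣ n.

Converse. Suppose 14 ∣ n and 4 ∣ n. Any common multiple of 14 and 4 is a multiple of their lcm; here lcm(14, 4) = 14·4/gcd(14, 4) = 56/2 = 28, so 28 ∣ n.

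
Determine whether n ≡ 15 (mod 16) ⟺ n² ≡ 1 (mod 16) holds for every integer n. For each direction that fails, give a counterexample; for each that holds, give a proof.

[⇐] This fails: take n = 1. Then 1² = 1 ≡ 1 (mod 16), yet 1 ≡ 1 (mod 16), not 15.

[⇒] Suppose n ≡ 15 (mod 16). Write n = 16j + 15. Then (16j + 15)² = 256j² + 480j + 225 = 16(16j² + 30j + 14) + 1, so n² ≡ 1 (mod 16).

The forward direction holds; the converse fails.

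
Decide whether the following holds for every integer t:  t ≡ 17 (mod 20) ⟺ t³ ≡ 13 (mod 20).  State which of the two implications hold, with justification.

Equivalent; both directions hold.

(←) Suppose t³ ≡ 13 (mod 20). The only residue r in {0, …, 19} with r³ ≡ 13 (mod 20) is r = 17, so t ≡ 17 (mod 20).

(→) Suppose t ≡ 17 (mod 20). Write t = 20j + 17. Then (20j + 17)³ = 8000j³ + 20400j² + 17340j + 4913 = 20(400j³ + 1020j² + 867j + 245) + 13, so t³ ≡ 13 (mod 20).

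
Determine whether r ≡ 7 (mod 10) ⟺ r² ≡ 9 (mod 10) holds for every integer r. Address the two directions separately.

Forward direction. Suppose r ≡ 7 (mod 10). Write r = 10j + 7. Then (10j + 7)² = 100j² + 140j + 49 = 10(10j² + 14j + 4) + 9, so r² ≡ 9 (mod 10).

Converse. This fails: take r = 3. Then 3² = 9 ≡ 9 (mod 10), yet 3 ≡ 3 (mod 10), not 7.

Not equivalent: only (⇒) holds.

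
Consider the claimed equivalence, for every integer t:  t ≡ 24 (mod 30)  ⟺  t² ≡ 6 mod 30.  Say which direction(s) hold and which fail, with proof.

Not equivalent: only (⇒) holds.

(⇒) Suppose t ≡ 24 (mod 30). Write t = 30j + 24. Then (30j + 24)² = 900j² + 1440j + 576 = 30(30j² + 48j + 19) + 6, so t² ≡ 6 (mod 30).

(⇐) This fails: take t = 6. Then 6² = 36 ≡ 6 (mod 30), yet 6 ≡ 6 (mod 30), not 24.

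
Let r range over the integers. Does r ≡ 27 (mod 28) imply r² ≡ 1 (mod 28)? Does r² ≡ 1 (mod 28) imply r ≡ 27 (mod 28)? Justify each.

(⇒) Suppose r ≡ 27 (mod 28). Write r = 28j + 27. Then (28j + 27)² = 784j² + 1512j + 729 = 28(28j² + 54j + 26) + 1, so r² ≡ 1 (mod 28).

(⇐) This fails: take r = 1. Then 1² = 1 ≡ 1 (mod 28), yet 1 ≡ 1 (mod 28), not 27.

(⇒) holds; (⇐) fails.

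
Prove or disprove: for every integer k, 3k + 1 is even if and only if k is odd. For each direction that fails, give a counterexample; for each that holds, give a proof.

Forward direction. Suppose 3k + 1 is even. Since 3 is odd, 3k and k have the same parity, so 3k + 1 ≡ k + 1 (mod 2). As 1 is odd, 3k + 1 is even exactly when k is odd. Thus k is odd.

Converse. Suppose k is odd; write k = 2j + 1. Then 3k + 1 = 3·(2j + 1) + 1 = 2·3j + 4, which is even.

Equivalent; both directions hold.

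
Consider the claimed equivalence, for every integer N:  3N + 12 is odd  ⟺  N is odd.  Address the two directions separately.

Both implications hold.

[⇒] Suppose 3N + 12 is odd. Since 3 is odd, 3N and N have the same parity, so 3N + 12 ≡ N + 12 (mod 2). As 12 is even, 3N + 12 is odd exactly when N is odd. Thus N is odd.

[⇐] Conversely, suppose N is odd; write N = 2j + 1. Then 3N + 12 = 3·(2j + 1) + 12 = 2·3j + 15, which is odd.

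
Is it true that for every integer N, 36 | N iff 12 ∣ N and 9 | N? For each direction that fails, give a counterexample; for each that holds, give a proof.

The biconditional holds.

(⟹) If 36 ∣ N, write N = 36q. Since 36 = 3·12, N = 12·(3q), so 12 ∣ N; and since 36 = 4·9, N = 9·(4q), so 9 ∣ N.

(⟸) Suppose 12 ∣ N and 9 ∣ N. Any common multiple of 12 and 9 is a multiple of their lcm; here lcm(12, 9) = 12·9/gcd(12, 9) = 108/3 = 36, so 36 ∣ N.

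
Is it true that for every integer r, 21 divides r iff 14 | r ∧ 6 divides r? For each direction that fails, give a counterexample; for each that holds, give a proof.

Not equivalent: only (⇐) holds.

(⇒) This fails: take r = 21. Certainly 21 ∣ 21, but 14 ∤ 21.

(⇐) Suppose 14 ∣ r and 6 ∣ r. Any common multiple of 14 and 6 is a multiple of their lcm; here lcm(14, 6) = 14·6/gcd(14, 6) = 84/2 = 42, so 42 ∣ r. Since 21 ∣ 42, it follows that 21 ∣ r.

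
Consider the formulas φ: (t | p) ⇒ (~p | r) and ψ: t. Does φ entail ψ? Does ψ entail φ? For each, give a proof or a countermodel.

(⟹) This fails. Under p = F, r = F, t = F, the left side is true but the right side is false.

(⟸) This fails. Under p = T, r = F, t = T, the left side is false but the right side is true.

Both directions fail.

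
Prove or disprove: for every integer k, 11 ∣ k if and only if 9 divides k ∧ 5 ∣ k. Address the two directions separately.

[⇒] This fails: take k = 11. Certainly 11 ∣ 11, but 9 ∤ 11.

[⇐] This fails: take k = 45. Both 9 ∣ 45 and 5 ∣ 45, yet 45 is not a multiple of 11 (since 45 = 4·11 + 1), so 11 ∤ 45.

Neither direction holds.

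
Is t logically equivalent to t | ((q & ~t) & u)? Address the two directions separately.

(⟸) This fails. Under u = T, q = T, t = F, the left side is false but the right side is true.

(⟹) Assume the antecedent. If u is true, the antecedent forces (u = T, q = F, t = T) or (u = T, q = T, t = T), and t | ((q & ~t) & u) holds there. If u is false, the antecedent forces (u = F, q = F, t = T) or (u = F, q = T, t = T), and t | ((q & ~t) & u) holds there. Either way t | ((q & ~t) & u) holds.

Not equivalent: only (⇒) holds.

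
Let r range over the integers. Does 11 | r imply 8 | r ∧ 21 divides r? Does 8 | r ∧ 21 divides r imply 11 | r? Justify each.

(⇒) fails and (⇐) fails.

(→) This fails: take r = 11. Certainly 11 ∣ 11, but 8 ∤ 11.

(←) This fails: take r = 168. Both 8 ∣ 168 and 21 ∣ 168, yet 168 is not a multiple of 11 (since 168 = 15·11 + 3), so 11 ∤ 168.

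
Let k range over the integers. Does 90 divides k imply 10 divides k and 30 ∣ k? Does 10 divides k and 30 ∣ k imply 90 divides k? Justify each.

Only the forward implication holds.

[⇒] If 90 ∣ k, write k = 90q. Since 90 = 9·10, k = 10·(9q), so 10 ∣ k; and since 90 = 3·30, k = 30·(3q), so 30 ∣ k.

[⇐] This fails: take k = 30. Both 10 ∣ 30 and 30 ∣ 30, yet 30 is not a multiple of 90 (since 30 = 0·90 + 30), so 90 ∤ 30.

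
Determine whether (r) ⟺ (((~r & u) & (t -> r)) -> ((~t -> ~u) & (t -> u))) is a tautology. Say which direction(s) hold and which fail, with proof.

(⇒) Assume the antecedent. If t is true, the consequent reduces to true regardless of the other variables. If t is false, the antecedent forces (t = F, r = T, u = F) or (t = F, r = T, u = T), and the consequent holds there. Either way the consequent holds.

(⇐) This fails. Under t = F, r = F, u = F, the left side is false but the right side is true.

(⇒) holds; (⇐) fails.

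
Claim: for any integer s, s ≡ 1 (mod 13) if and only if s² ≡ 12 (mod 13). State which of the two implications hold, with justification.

Neither implication holds.

(⇒) This fails: take s = 1. Then 1 ≡ 1 (mod 13), but 1² = 1 ≡ 1 (mod 13), not 12.

(⇐) This fails: take s = 5. Then 5² = 25 ≡ 12 (mod 13), yet 5 ≡ 5 (mod 13), not 1.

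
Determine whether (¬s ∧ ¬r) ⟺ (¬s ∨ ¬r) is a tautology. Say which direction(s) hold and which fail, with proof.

Forward direction. Assume the antecedent. If r is true, the antecedent cannot hold. If r is false, ¬s ∨ ¬r reduces to true regardless of the other variables. Either way ¬s ∨ ¬r holds.

Converse. This fails. Under r = T, s = F, the left side is false but the right side is true.

The forward direction holds; the converse fails.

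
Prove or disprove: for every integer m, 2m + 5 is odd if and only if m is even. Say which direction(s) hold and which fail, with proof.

Not equivalent: only (⇐) holds.

[⇐] Suppose m is even. Since 2 is even, 2m is even for every m, so 2m + 5 has the same parity as 5, which is odd. Hence 2m + 5 is odd.

[⇒] This fails: take m = 5. Then 2m + 5 = 15, which is odd, yet m = 5 is odd, not even.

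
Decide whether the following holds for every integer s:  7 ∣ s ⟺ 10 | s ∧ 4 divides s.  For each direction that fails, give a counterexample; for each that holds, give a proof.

(⇒) fails and (⇐) fails.

[⇒] This fails: take s = 7. Certainly 7 ∣ 7, but 10 ∤ 7.

[⇐] This fails: take s = 20. Both 10 ∣ 20 and 4 ∣ 20, yet 20 is not a multiple of 7 (since 20 = 2·7 + 6), so 7 ∤ 20.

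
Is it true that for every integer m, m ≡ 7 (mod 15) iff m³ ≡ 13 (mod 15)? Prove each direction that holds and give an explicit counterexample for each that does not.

[⇐] Suppose m³ ≡ 13 (mod 15). The only residue r in {0, …, 14} with r³ ≡ 13 (mod 15) is r = 7, so m ≡ 7 (mod 15).

[⇒] Suppose m ≡ 7 (mod 15). Write m = 15j + 7. Then (15j + 7)³ = 3375j³ + 4725j² + 2205j + 343 = 15(225j³ + 315j² + 147j + 22) + 13, so m³ ≡ 13 (mod 15).

The biconditional holds.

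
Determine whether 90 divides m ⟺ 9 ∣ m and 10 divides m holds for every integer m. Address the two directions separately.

(⟹) If 90 ∣ m, write m = 90q. Since 90 = 10·9, m = 9·(10q), so 9 ∣ m; and since 90 = 9·10, m = 10·(9q), so 10 ∣ m.

(⟸) Suppose 9 ∣ m and 10 ∣ m. Any common multiple of 9 and 10 is a multiple of their lcm; here gcd(9, 10) = 1, so lcm(9, 10) = 9·10 = 90, so 90 ∣ m.

Both directions hold; the statement is true.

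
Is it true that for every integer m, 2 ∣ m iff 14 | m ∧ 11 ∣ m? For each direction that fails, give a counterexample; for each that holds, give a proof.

The forward direction fails; the converse holds.

[⇒] This fails: take m = 2. Certainly 2 ∣ 2, but 14 ∤ 2.

[⇐] Suppose 14 ∣ m and 11 ∣ m. Any common multiple of 14 and 11 is a multiple of their lcm; here gcd(14, 11) = 1, so lcm(14, 11) = 14·11 = 154, so 154 ∣ m. Since 2 ∣ 154, it follows that 2 ∣ m.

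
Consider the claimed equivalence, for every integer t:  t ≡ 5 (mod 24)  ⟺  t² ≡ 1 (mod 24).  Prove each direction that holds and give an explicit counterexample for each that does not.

Not equivalent: only (⇒) holds.

(⟹) Suppose t ≡ 5 (mod 24). Write t = 24j + 5. Then (24j + 5)² = 576j² + 240j + 25 = 24(24j² + 10j + 1) + 1, so t² ≡ 1 (mod 24).

(⟸) This fails: take t = 1. Then 1² = 1 ≡ 1 (mod 24), yet 1 ≡ 1 (mod 24), not 5.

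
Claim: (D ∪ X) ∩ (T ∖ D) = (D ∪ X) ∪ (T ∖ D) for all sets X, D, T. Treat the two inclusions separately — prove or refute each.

Only the forward inclusion holds.

(⊇) This inclusion fails. Take X = {1}, D = ∅, T = ∅; then 1 ∈ (D ∪ X) ∪ (T ∖ D) but 1 ∉ (D ∪ X) ∩ (T ∖ D).

(⊆) Let x ∈ (D ∪ X) ∩ (T ∖ D). Then x ∈ X ∩ T and x ∉ D, from which x ∈ (D ∪ X) ∪ (T ∖ D).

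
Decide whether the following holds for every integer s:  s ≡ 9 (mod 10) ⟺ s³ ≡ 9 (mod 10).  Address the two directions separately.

Both directions hold.

(⇐) Suppose s³ ≡ 9 (mod 10). The only residue r in {0, …, 9} with r³ ≡ 9 (mod 10) is r = 9, so s ≡ 9 (mod 10).

(⇒) Suppose s ≡ 9 (mod 10). Write s = 10j + 9. Then (10j + 9)³ = 1000j³ + 2700j² + 2430j + 729 = 10(100j³ + 270j² + 243j + 72) + 9, so s³ ≡ 9 (mod 10).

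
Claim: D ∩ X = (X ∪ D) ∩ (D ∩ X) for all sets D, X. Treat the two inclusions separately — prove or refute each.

(⟸) Let x ∈ (X ∪ D) ∩ (D ∩ X). Then x ∈ D ∩ X, from which x ∈ D ∩ X.

(⟹) Let x ∈ D ∩ X. Then x ∈ D ∩ X, from which x ∈ (X ∪ D) ∩ (D ∩ X).

Both inclusions hold; the sets are equal.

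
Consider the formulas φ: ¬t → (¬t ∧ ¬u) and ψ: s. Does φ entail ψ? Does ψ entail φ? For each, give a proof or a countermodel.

Neither implication holds.

Forward direction. This fails. Under s = F, t = F, u = F, the left side is true but the right side is false.

Converse. This fails. Under s = T, t = F, u = T, the left side is false but the right side is true.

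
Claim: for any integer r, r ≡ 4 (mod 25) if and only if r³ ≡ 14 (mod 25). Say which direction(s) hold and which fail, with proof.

(→) Suppose r ≡ 4 (mod 25). Write r = 25j + 4. Then (25j + 4)³ = 15625j³ + 7500j² + 1200j + 64 = 25(625j³ + 300j² + 48j + 2) + 14, so r³ ≡ 14 (mod 25).

(←) Conversely, suppose r³ ≡ 14 (mod 25). The only residue r in {0, …, 24} with r³ ≡ 14 (mod 25) is r = 4, so r ≡ 4 (mod 25).

Equivalent; both directions hold.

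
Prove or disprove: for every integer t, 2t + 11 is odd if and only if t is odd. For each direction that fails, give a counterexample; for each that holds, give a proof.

Only the reverse direction holds.

(←) Suppose t is odd. Since 2 is even, 2t is even for every t, so 2t + 11 has the same parity as 11, which is odd. Hence 2t + 11 is odd.

(→) This fails: take t = 6. Then 2t + 11 = 23, which is odd, yet t = 6 is even, not odd.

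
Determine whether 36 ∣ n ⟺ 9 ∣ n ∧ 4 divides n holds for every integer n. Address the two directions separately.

[⇐] Suppose 9 ∣ n and 4 ∣ n. Any common multiple of 9 and 4 is a multiple of their lcm; here gcd(9, 4) = 1, so lcm(9, 4) = 9·4 = 36, so 36 ∣ n.

[⇒] If 36 ∣ n, write n = 36q. Since 36 = 4·9, n = 9·(4q), so 9 ∣ n; and since 36 = 9·4, n = 4·(9q), so 4 ∣ n.

The biconditional holds.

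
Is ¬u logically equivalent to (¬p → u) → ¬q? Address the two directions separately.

Forward direction. This fails. Under p = T, u = F, q = T, the left side is true but the right side is false.

Converse. This fails. Under p = F, u = T, q = F, the left side is false but the right side is true.

Neither direction holds.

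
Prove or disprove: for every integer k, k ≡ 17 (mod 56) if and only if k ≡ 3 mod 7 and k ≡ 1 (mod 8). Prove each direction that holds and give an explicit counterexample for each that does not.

(⇒) Suppose k ≡ 17 (mod 56); write k = 56j + 17. Since 7 ∣ 56, reducing mod 7 gives k ≡ 17 ≡ 3 (mod 7); since 8 ∣ 56, reducing mod 8 gives k ≡ 17 ≡ 1 (mod 8).

(⇐) Conversely, if k ≡ 3 (mod 7) and k ≡ 1 (mod 8), then by the Chinese remainder theorem k ≡ 17 (mod 56). This is exactly k ≡ 17 (mod 56).

Equivalent; both directions hold.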